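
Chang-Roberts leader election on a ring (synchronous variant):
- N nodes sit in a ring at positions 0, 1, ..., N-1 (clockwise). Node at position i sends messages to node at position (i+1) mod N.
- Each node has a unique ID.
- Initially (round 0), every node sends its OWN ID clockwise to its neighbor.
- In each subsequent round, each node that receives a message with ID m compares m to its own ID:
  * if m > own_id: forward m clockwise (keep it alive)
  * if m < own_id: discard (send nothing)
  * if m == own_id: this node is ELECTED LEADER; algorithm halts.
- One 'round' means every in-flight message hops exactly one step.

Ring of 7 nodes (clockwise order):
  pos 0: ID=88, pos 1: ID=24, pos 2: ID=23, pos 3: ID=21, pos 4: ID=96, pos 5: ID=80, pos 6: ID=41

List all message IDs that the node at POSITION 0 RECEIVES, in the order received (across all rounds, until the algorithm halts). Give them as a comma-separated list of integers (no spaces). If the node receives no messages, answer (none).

Answer: 41,80,96

Derivation:
Round 1: pos1(id24) recv 88: fwd; pos2(id23) recv 24: fwd; pos3(id21) recv 23: fwd; pos4(id96) recv 21: drop; pos5(id80) recv 96: fwd; pos6(id41) recv 80: fwd; pos0(id88) recv 41: drop
Round 2: pos2(id23) recv 88: fwd; pos3(id21) recv 24: fwd; pos4(id96) recv 23: drop; pos6(id41) recv 96: fwd; pos0(id88) recv 80: drop
Round 3: pos3(id21) recv 88: fwd; pos4(id96) recv 24: drop; pos0(id88) recv 96: fwd
Round 4: pos4(id96) recv 88: drop; pos1(id24) recv 96: fwd
Round 5: pos2(id23) recv 96: fwd
Round 6: pos3(id21) recv 96: fwd
Round 7: pos4(id96) recv 96: ELECTED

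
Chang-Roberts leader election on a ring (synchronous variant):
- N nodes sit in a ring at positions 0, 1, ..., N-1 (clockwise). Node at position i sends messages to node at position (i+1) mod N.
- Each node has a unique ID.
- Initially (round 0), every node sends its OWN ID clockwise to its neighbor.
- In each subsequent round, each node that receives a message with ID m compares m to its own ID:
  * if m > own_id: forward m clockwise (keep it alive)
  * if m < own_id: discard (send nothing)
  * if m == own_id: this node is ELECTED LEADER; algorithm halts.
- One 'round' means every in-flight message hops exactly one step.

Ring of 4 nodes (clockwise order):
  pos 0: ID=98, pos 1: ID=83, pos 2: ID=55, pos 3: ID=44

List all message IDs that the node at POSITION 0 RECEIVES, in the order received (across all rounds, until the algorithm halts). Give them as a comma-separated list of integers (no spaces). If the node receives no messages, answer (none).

Round 1: pos1(id83) recv 98: fwd; pos2(id55) recv 83: fwd; pos3(id44) recv 55: fwd; pos0(id98) recv 44: drop
Round 2: pos2(id55) recv 98: fwd; pos3(id44) recv 83: fwd; pos0(id98) recv 55: drop
Round 3: pos3(id44) recv 98: fwd; pos0(id98) recv 83: drop
Round 4: pos0(id98) recv 98: ELECTED

Answer: 44,55,83,98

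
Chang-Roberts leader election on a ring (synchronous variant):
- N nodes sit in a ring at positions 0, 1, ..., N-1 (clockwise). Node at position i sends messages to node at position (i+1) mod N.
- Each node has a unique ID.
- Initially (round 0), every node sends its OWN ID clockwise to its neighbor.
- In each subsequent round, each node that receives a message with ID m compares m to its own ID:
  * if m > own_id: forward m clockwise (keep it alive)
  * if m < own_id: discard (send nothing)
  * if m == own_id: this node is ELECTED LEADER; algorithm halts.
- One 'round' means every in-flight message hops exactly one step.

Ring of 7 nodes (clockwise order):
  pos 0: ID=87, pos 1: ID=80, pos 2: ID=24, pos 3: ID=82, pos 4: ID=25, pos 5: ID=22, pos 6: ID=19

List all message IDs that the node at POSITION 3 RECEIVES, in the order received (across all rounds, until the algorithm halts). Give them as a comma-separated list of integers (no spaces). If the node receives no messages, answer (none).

Round 1: pos1(id80) recv 87: fwd; pos2(id24) recv 80: fwd; pos3(id82) recv 24: drop; pos4(id25) recv 82: fwd; pos5(id22) recv 25: fwd; pos6(id19) recv 22: fwd; pos0(id87) recv 19: drop
Round 2: pos2(id24) recv 87: fwd; pos3(id82) recv 80: drop; pos5(id22) recv 82: fwd; pos6(id19) recv 25: fwd; pos0(id87) recv 22: drop
Round 3: pos3(id82) recv 87: fwd; pos6(id19) recv 82: fwd; pos0(id87) recv 25: drop
Round 4: pos4(id25) recv 87: fwd; pos0(id87) recv 82: drop
Round 5: pos5(id22) recv 87: fwd
Round 6: pos6(id19) recv 87: fwd
Round 7: pos0(id87) recv 87: ELECTED

Answer: 24,80,87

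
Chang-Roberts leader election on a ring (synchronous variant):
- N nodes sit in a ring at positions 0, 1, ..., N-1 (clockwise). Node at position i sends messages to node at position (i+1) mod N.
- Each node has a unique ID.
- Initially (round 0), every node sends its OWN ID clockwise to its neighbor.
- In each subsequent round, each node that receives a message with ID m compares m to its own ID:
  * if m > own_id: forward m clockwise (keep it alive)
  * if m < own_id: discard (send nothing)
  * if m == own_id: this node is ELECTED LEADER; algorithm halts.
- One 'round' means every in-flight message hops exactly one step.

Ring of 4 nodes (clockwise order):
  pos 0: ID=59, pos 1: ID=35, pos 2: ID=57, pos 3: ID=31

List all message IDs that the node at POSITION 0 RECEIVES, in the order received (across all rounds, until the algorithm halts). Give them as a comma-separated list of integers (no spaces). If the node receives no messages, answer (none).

Round 1: pos1(id35) recv 59: fwd; pos2(id57) recv 35: drop; pos3(id31) recv 57: fwd; pos0(id59) recv 31: drop
Round 2: pos2(id57) recv 59: fwd; pos0(id59) recv 57: drop
Round 3: pos3(id31) recv 59: fwd
Round 4: pos0(id59) recv 59: ELECTED

Answer: 31,57,59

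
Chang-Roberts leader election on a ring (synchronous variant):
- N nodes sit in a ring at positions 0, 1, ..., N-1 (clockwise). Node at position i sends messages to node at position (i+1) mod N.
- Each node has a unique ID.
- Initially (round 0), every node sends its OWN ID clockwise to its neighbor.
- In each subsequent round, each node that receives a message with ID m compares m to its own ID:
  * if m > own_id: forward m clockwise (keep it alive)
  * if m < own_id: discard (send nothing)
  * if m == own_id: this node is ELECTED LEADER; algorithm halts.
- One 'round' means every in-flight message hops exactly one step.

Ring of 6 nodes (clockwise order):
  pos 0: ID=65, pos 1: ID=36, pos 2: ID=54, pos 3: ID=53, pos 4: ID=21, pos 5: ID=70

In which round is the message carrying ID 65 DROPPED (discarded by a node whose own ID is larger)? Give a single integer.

Answer: 5

Derivation:
Round 1: pos1(id36) recv 65: fwd; pos2(id54) recv 36: drop; pos3(id53) recv 54: fwd; pos4(id21) recv 53: fwd; pos5(id70) recv 21: drop; pos0(id65) recv 70: fwd
Round 2: pos2(id54) recv 65: fwd; pos4(id21) recv 54: fwd; pos5(id70) recv 53: drop; pos1(id36) recv 70: fwd
Round 3: pos3(id53) recv 65: fwd; pos5(id70) recv 54: drop; pos2(id54) recv 70: fwd
Round 4: pos4(id21) recv 65: fwd; pos3(id53) recv 70: fwd
Round 5: pos5(id70) recv 65: drop; pos4(id21) recv 70: fwd
Round 6: pos5(id70) recv 70: ELECTED
Message ID 65 originates at pos 0; dropped at pos 5 in round 5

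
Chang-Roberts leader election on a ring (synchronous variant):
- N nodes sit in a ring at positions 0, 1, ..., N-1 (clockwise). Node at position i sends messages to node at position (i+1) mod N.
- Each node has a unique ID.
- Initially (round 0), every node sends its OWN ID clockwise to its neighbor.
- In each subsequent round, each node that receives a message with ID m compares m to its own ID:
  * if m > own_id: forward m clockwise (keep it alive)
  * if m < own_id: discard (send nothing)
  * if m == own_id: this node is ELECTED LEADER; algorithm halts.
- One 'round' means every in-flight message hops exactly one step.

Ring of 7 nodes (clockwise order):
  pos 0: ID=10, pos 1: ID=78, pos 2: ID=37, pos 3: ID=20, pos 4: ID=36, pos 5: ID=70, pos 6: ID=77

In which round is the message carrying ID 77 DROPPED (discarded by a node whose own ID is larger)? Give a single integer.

Round 1: pos1(id78) recv 10: drop; pos2(id37) recv 78: fwd; pos3(id20) recv 37: fwd; pos4(id36) recv 20: drop; pos5(id70) recv 36: drop; pos6(id77) recv 70: drop; pos0(id10) recv 77: fwd
Round 2: pos3(id20) recv 78: fwd; pos4(id36) recv 37: fwd; pos1(id78) recv 77: drop
Round 3: pos4(id36) recv 78: fwd; pos5(id70) recv 37: drop
Round 4: pos5(id70) recv 78: fwd
Round 5: pos6(id77) recv 78: fwd
Round 6: pos0(id10) recv 78: fwd
Round 7: pos1(id78) recv 78: ELECTED
Message ID 77 originates at pos 6; dropped at pos 1 in round 2

Answer: 2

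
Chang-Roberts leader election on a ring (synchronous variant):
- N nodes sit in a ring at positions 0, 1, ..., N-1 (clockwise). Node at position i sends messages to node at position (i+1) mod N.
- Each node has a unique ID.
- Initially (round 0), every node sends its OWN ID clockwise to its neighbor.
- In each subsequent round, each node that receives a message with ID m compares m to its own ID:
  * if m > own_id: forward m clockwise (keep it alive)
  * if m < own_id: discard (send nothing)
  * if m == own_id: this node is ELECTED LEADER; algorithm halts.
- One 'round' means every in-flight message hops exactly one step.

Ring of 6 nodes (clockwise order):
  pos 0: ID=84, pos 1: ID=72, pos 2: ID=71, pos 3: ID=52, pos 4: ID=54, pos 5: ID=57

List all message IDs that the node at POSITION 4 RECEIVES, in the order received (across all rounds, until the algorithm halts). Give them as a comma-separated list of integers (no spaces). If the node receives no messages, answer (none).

Answer: 52,71,72,84

Derivation:
Round 1: pos1(id72) recv 84: fwd; pos2(id71) recv 72: fwd; pos3(id52) recv 71: fwd; pos4(id54) recv 52: drop; pos5(id57) recv 54: drop; pos0(id84) recv 57: drop
Round 2: pos2(id71) recv 84: fwd; pos3(id52) recv 72: fwd; pos4(id54) recv 71: fwd
Round 3: pos3(id52) recv 84: fwd; pos4(id54) recv 72: fwd; pos5(id57) recv 71: fwd
Round 4: pos4(id54) recv 84: fwd; pos5(id57) recv 72: fwd; pos0(id84) recv 71: drop
Round 5: pos5(id57) recv 84: fwd; pos0(id84) recv 72: drop
Round 6: pos0(id84) recv 84: ELECTED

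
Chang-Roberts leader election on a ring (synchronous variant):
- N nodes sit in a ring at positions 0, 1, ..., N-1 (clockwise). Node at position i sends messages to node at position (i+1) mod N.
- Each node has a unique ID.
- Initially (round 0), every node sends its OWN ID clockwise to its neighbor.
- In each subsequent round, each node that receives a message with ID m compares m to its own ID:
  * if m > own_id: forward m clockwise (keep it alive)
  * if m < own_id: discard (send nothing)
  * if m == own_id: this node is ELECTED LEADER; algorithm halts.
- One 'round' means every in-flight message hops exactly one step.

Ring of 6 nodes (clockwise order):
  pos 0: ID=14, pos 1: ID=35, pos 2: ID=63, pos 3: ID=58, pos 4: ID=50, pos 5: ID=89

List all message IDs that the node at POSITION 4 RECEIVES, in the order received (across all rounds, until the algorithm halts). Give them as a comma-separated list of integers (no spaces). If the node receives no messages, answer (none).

Answer: 58,63,89

Derivation:
Round 1: pos1(id35) recv 14: drop; pos2(id63) recv 35: drop; pos3(id58) recv 63: fwd; pos4(id50) recv 58: fwd; pos5(id89) recv 50: drop; pos0(id14) recv 89: fwd
Round 2: pos4(id50) recv 63: fwd; pos5(id89) recv 58: drop; pos1(id35) recv 89: fwd
Round 3: pos5(id89) recv 63: drop; pos2(id63) recv 89: fwd
Round 4: pos3(id58) recv 89: fwd
Round 5: pos4(id50) recv 89: fwd
Round 6: pos5(id89) recv 89: ELECTED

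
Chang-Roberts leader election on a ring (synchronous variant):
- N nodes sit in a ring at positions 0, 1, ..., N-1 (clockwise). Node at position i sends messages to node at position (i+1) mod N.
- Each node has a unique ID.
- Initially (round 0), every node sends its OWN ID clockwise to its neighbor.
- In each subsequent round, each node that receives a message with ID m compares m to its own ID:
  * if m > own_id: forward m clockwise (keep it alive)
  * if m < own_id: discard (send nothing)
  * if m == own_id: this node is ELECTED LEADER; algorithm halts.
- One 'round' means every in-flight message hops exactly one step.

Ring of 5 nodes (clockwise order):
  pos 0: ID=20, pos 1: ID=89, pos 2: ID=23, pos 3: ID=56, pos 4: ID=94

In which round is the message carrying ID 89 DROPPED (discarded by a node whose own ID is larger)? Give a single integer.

Answer: 3

Derivation:
Round 1: pos1(id89) recv 20: drop; pos2(id23) recv 89: fwd; pos3(id56) recv 23: drop; pos4(id94) recv 56: drop; pos0(id20) recv 94: fwd
Round 2: pos3(id56) recv 89: fwd; pos1(id89) recv 94: fwd
Round 3: pos4(id94) recv 89: drop; pos2(id23) recv 94: fwd
Round 4: pos3(id56) recv 94: fwd
Round 5: pos4(id94) recv 94: ELECTED
Message ID 89 originates at pos 1; dropped at pos 4 in round 3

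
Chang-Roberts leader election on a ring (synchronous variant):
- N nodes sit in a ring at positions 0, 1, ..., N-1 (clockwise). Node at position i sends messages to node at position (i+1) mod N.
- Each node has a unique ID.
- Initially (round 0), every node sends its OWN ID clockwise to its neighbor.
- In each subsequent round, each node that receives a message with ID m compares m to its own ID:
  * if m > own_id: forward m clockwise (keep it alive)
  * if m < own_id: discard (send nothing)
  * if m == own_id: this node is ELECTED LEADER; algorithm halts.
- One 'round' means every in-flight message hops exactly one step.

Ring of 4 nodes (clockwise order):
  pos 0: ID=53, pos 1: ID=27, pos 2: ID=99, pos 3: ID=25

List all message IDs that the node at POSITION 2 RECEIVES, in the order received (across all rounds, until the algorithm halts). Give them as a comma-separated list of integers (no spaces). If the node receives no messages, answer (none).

Answer: 27,53,99

Derivation:
Round 1: pos1(id27) recv 53: fwd; pos2(id99) recv 27: drop; pos3(id25) recv 99: fwd; pos0(id53) recv 25: drop
Round 2: pos2(id99) recv 53: drop; pos0(id53) recv 99: fwd
Round 3: pos1(id27) recv 99: fwd
Round 4: pos2(id99) recv 99: ELECTED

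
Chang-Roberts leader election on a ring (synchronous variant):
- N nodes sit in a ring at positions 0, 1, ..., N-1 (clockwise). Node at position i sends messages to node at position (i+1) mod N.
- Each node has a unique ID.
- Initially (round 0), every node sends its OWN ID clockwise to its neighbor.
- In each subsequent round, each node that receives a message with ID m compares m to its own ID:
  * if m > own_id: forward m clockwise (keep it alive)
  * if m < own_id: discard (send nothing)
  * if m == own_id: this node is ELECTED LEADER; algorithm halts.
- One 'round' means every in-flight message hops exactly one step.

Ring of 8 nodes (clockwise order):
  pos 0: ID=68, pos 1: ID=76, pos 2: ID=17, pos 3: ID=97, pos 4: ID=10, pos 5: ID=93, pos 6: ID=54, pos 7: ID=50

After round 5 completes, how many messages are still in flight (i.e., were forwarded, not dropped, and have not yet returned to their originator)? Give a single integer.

Answer: 2

Derivation:
Round 1: pos1(id76) recv 68: drop; pos2(id17) recv 76: fwd; pos3(id97) recv 17: drop; pos4(id10) recv 97: fwd; pos5(id93) recv 10: drop; pos6(id54) recv 93: fwd; pos7(id50) recv 54: fwd; pos0(id68) recv 50: drop
Round 2: pos3(id97) recv 76: drop; pos5(id93) recv 97: fwd; pos7(id50) recv 93: fwd; pos0(id68) recv 54: drop
Round 3: pos6(id54) recv 97: fwd; pos0(id68) recv 93: fwd
Round 4: pos7(id50) recv 97: fwd; pos1(id76) recv 93: fwd
Round 5: pos0(id68) recv 97: fwd; pos2(id17) recv 93: fwd
After round 5: 2 messages still in flight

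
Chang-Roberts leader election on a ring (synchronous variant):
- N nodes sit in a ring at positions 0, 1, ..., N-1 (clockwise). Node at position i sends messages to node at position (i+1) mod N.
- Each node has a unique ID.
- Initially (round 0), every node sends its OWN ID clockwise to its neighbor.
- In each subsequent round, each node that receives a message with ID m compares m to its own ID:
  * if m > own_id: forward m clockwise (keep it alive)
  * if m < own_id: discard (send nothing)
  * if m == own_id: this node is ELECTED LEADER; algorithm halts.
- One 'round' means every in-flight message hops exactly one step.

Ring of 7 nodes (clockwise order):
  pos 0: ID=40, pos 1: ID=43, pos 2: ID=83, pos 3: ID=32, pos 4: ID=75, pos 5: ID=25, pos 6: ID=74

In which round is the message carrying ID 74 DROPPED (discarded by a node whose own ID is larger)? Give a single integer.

Round 1: pos1(id43) recv 40: drop; pos2(id83) recv 43: drop; pos3(id32) recv 83: fwd; pos4(id75) recv 32: drop; pos5(id25) recv 75: fwd; pos6(id74) recv 25: drop; pos0(id40) recv 74: fwd
Round 2: pos4(id75) recv 83: fwd; pos6(id74) recv 75: fwd; pos1(id43) recv 74: fwd
Round 3: pos5(id25) recv 83: fwd; pos0(id40) recv 75: fwd; pos2(id83) recv 74: drop
Round 4: pos6(id74) recv 83: fwd; pos1(id43) recv 75: fwd
Round 5: pos0(id40) recv 83: fwd; pos2(id83) recv 75: drop
Round 6: pos1(id43) recv 83: fwd
Round 7: pos2(id83) recv 83: ELECTED
Message ID 74 originates at pos 6; dropped at pos 2 in round 3

Answer: 3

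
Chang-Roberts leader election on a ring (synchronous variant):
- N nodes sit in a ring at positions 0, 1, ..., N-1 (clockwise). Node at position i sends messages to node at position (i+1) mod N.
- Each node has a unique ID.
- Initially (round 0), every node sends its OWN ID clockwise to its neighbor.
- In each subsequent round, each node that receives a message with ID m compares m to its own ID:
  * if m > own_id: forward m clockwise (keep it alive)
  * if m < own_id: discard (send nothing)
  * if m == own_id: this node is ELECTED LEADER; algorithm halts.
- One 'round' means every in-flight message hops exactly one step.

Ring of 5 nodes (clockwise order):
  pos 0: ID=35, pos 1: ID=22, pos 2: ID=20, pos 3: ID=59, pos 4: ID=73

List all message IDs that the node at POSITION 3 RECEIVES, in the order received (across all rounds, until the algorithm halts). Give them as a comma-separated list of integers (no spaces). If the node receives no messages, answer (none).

Round 1: pos1(id22) recv 35: fwd; pos2(id20) recv 22: fwd; pos3(id59) recv 20: drop; pos4(id73) recv 59: drop; pos0(id35) recv 73: fwd
Round 2: pos2(id20) recv 35: fwd; pos3(id59) recv 22: drop; pos1(id22) recv 73: fwd
Round 3: pos3(id59) recv 35: drop; pos2(id20) recv 73: fwd
Round 4: pos3(id59) recv 73: fwd
Round 5: pos4(id73) recv 73: ELECTED

Answer: 20,22,35,73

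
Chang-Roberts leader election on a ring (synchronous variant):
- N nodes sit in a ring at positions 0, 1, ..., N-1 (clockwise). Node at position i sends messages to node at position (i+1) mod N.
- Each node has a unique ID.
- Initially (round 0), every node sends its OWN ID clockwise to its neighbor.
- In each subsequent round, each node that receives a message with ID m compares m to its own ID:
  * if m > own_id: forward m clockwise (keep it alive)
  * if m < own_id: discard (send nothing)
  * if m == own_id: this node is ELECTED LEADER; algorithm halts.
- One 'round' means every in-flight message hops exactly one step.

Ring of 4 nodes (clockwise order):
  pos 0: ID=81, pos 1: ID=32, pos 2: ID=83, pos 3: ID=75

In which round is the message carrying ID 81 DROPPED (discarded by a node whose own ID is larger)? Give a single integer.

Round 1: pos1(id32) recv 81: fwd; pos2(id83) recv 32: drop; pos3(id75) recv 83: fwd; pos0(id81) recv 75: drop
Round 2: pos2(id83) recv 81: drop; pos0(id81) recv 83: fwd
Round 3: pos1(id32) recv 83: fwd
Round 4: pos2(id83) recv 83: ELECTED
Message ID 81 originates at pos 0; dropped at pos 2 in round 2

Answer: 2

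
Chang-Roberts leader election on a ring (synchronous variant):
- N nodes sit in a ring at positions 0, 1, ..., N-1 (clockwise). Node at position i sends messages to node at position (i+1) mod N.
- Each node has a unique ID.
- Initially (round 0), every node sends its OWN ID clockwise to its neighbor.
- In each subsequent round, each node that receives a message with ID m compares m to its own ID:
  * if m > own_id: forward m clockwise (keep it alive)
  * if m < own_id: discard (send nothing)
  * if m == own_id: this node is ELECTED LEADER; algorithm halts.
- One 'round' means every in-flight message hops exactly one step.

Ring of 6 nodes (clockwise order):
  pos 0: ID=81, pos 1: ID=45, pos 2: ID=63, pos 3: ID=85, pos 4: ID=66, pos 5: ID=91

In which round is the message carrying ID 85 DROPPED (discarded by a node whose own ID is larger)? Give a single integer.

Round 1: pos1(id45) recv 81: fwd; pos2(id63) recv 45: drop; pos3(id85) recv 63: drop; pos4(id66) recv 85: fwd; pos5(id91) recv 66: drop; pos0(id81) recv 91: fwd
Round 2: pos2(id63) recv 81: fwd; pos5(id91) recv 85: drop; pos1(id45) recv 91: fwd
Round 3: pos3(id85) recv 81: drop; pos2(id63) recv 91: fwd
Round 4: pos3(id85) recv 91: fwd
Round 5: pos4(id66) recv 91: fwd
Round 6: pos5(id91) recv 91: ELECTED
Message ID 85 originates at pos 3; dropped at pos 5 in round 2

Answer: 2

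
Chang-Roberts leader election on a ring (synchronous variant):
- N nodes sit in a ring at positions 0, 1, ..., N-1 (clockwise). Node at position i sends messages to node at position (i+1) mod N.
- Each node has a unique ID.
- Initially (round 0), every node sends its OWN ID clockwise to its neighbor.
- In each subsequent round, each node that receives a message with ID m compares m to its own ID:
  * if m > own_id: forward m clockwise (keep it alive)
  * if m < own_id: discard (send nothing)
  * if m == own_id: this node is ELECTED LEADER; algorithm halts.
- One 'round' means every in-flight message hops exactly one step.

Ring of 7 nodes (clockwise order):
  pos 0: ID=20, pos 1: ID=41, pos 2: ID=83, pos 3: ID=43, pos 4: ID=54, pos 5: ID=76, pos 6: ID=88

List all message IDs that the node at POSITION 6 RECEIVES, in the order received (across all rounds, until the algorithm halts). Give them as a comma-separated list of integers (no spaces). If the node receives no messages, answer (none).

Answer: 76,83,88

Derivation:
Round 1: pos1(id41) recv 20: drop; pos2(id83) recv 41: drop; pos3(id43) recv 83: fwd; pos4(id54) recv 43: drop; pos5(id76) recv 54: drop; pos6(id88) recv 76: drop; pos0(id20) recv 88: fwd
Round 2: pos4(id54) recv 83: fwd; pos1(id41) recv 88: fwd
Round 3: pos5(id76) recv 83: fwd; pos2(id83) recv 88: fwd
Round 4: pos6(id88) recv 83: drop; pos3(id43) recv 88: fwd
Round 5: pos4(id54) recv 88: fwd
Round 6: pos5(id76) recv 88: fwd
Round 7: pos6(id88) recv 88: ELECTED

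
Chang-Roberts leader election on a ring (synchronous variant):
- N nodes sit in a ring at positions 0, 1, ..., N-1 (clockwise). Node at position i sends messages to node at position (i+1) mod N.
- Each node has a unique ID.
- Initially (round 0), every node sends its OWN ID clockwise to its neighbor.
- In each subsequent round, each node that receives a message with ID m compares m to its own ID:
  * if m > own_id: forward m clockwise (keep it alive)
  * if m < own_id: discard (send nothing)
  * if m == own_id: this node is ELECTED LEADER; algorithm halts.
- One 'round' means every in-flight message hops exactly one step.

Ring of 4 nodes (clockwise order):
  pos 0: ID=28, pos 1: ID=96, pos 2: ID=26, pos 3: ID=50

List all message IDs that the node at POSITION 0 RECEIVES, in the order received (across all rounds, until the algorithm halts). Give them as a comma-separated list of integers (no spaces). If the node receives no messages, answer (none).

Round 1: pos1(id96) recv 28: drop; pos2(id26) recv 96: fwd; pos3(id50) recv 26: drop; pos0(id28) recv 50: fwd
Round 2: pos3(id50) recv 96: fwd; pos1(id96) recv 50: drop
Round 3: pos0(id28) recv 96: fwd
Round 4: pos1(id96) recv 96: ELECTED

Answer: 50,96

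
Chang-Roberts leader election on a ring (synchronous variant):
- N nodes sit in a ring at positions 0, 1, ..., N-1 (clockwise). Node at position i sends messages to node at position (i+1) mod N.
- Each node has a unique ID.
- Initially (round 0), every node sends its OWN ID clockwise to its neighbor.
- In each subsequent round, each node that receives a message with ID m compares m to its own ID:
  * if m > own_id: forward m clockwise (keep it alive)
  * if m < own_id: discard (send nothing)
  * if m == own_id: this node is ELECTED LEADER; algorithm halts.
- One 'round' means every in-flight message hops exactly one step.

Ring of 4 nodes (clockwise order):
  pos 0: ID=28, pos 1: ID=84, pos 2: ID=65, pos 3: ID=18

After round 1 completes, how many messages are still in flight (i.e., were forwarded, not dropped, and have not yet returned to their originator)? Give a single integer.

Answer: 2

Derivation:
Round 1: pos1(id84) recv 28: drop; pos2(id65) recv 84: fwd; pos3(id18) recv 65: fwd; pos0(id28) recv 18: drop
After round 1: 2 messages still in flight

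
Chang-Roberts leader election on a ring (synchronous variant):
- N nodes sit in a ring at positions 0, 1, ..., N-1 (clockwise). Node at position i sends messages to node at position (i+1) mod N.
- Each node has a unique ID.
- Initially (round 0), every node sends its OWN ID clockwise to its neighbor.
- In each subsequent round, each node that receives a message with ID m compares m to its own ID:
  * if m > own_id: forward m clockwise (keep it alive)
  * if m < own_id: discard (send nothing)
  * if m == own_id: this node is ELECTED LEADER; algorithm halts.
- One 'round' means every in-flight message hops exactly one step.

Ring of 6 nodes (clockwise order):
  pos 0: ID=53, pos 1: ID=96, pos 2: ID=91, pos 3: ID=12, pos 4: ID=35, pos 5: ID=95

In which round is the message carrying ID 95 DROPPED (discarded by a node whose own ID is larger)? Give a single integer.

Answer: 2

Derivation:
Round 1: pos1(id96) recv 53: drop; pos2(id91) recv 96: fwd; pos3(id12) recv 91: fwd; pos4(id35) recv 12: drop; pos5(id95) recv 35: drop; pos0(id53) recv 95: fwd
Round 2: pos3(id12) recv 96: fwd; pos4(id35) recv 91: fwd; pos1(id96) recv 95: drop
Round 3: pos4(id35) recv 96: fwd; pos5(id95) recv 91: drop
Round 4: pos5(id95) recv 96: fwd
Round 5: pos0(id53) recv 96: fwd
Round 6: pos1(id96) recv 96: ELECTED
Message ID 95 originates at pos 5; dropped at pos 1 in round 2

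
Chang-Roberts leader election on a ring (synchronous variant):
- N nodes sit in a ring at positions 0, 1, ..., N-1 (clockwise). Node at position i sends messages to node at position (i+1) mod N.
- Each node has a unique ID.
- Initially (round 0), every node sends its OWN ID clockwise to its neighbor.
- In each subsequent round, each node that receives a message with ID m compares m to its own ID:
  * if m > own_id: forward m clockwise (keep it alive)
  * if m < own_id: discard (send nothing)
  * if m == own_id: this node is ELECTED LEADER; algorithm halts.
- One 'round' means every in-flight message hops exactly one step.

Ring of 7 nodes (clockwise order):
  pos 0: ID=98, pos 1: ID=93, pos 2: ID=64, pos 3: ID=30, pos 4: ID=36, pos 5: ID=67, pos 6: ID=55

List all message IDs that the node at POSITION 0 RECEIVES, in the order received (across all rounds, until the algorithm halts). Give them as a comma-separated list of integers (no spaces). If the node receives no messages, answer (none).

Answer: 55,67,93,98

Derivation:
Round 1: pos1(id93) recv 98: fwd; pos2(id64) recv 93: fwd; pos3(id30) recv 64: fwd; pos4(id36) recv 30: drop; pos5(id67) recv 36: drop; pos6(id55) recv 67: fwd; pos0(id98) recv 55: drop
Round 2: pos2(id64) recv 98: fwd; pos3(id30) recv 93: fwd; pos4(id36) recv 64: fwd; pos0(id98) recv 67: drop
Round 3: pos3(id30) recv 98: fwd; pos4(id36) recv 93: fwd; pos5(id67) recv 64: drop
Round 4: pos4(id36) recv 98: fwd; pos5(id67) recv 93: fwd
Round 5: pos5(id67) recv 98: fwd; pos6(id55) recv 93: fwd
Round 6: pos6(id55) recv 98: fwd; pos0(id98) recv 93: drop
Round 7: pos0(id98) recv 98: ELECTED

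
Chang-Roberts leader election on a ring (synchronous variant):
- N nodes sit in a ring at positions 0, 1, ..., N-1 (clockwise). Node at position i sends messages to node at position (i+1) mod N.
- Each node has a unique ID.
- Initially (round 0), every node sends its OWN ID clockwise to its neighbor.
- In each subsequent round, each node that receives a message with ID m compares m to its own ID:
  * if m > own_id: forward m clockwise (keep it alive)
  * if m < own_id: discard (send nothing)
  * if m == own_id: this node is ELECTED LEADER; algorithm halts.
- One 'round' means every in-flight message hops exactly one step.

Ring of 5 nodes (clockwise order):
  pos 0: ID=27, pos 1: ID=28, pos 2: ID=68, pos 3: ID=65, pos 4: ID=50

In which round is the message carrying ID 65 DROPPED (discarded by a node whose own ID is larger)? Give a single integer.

Round 1: pos1(id28) recv 27: drop; pos2(id68) recv 28: drop; pos3(id65) recv 68: fwd; pos4(id50) recv 65: fwd; pos0(id27) recv 50: fwd
Round 2: pos4(id50) recv 68: fwd; pos0(id27) recv 65: fwd; pos1(id28) recv 50: fwd
Round 3: pos0(id27) recv 68: fwd; pos1(id28) recv 65: fwd; pos2(id68) recv 50: drop
Round 4: pos1(id28) recv 68: fwd; pos2(id68) recv 65: drop
Round 5: pos2(id68) recv 68: ELECTED
Message ID 65 originates at pos 3; dropped at pos 2 in round 4

Answer: 4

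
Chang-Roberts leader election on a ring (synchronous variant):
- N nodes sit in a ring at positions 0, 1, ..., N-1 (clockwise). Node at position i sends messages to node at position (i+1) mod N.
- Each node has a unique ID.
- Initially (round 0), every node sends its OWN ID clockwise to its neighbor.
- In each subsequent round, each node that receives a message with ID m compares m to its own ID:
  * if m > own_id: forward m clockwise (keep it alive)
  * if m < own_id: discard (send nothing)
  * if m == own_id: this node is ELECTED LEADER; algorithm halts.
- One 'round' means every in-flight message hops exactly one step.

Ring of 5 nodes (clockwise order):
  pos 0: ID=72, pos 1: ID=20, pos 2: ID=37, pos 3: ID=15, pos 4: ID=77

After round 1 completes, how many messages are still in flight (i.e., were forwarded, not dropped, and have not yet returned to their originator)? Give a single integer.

Answer: 3

Derivation:
Round 1: pos1(id20) recv 72: fwd; pos2(id37) recv 20: drop; pos3(id15) recv 37: fwd; pos4(id77) recv 15: drop; pos0(id72) recv 77: fwd
After round 1: 3 messages still in flight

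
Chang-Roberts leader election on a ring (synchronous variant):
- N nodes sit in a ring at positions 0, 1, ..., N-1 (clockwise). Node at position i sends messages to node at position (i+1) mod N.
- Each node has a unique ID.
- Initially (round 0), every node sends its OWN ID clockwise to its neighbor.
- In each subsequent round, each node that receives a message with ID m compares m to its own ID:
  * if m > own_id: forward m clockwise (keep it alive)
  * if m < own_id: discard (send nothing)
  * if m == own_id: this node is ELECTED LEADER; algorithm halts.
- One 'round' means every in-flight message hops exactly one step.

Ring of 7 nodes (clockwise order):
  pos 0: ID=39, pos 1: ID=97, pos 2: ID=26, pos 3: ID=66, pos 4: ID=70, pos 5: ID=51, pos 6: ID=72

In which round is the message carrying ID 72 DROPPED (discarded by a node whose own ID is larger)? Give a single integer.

Round 1: pos1(id97) recv 39: drop; pos2(id26) recv 97: fwd; pos3(id66) recv 26: drop; pos4(id70) recv 66: drop; pos5(id51) recv 70: fwd; pos6(id72) recv 51: drop; pos0(id39) recv 72: fwd
Round 2: pos3(id66) recv 97: fwd; pos6(id72) recv 70: drop; pos1(id97) recv 72: drop
Round 3: pos4(id70) recv 97: fwd
Round 4: pos5(id51) recv 97: fwd
Round 5: pos6(id72) recv 97: fwd
Round 6: pos0(id39) recv 97: fwd
Round 7: pos1(id97) recv 97: ELECTED
Message ID 72 originates at pos 6; dropped at pos 1 in round 2

Answer: 2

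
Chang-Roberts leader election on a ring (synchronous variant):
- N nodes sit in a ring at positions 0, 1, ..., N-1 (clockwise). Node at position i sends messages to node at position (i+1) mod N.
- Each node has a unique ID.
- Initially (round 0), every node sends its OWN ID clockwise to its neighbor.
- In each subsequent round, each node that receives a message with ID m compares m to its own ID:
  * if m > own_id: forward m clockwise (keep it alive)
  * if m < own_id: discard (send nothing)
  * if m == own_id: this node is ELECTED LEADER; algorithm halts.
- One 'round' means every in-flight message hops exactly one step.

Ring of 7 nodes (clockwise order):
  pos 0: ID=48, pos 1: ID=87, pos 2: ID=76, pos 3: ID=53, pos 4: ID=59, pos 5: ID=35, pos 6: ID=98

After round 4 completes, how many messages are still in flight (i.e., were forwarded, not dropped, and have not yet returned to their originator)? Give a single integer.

Round 1: pos1(id87) recv 48: drop; pos2(id76) recv 87: fwd; pos3(id53) recv 76: fwd; pos4(id59) recv 53: drop; pos5(id35) recv 59: fwd; pos6(id98) recv 35: drop; pos0(id48) recv 98: fwd
Round 2: pos3(id53) recv 87: fwd; pos4(id59) recv 76: fwd; pos6(id98) recv 59: drop; pos1(id87) recv 98: fwd
Round 3: pos4(id59) recv 87: fwd; pos5(id35) recv 76: fwd; pos2(id76) recv 98: fwd
Round 4: pos5(id35) recv 87: fwd; pos6(id98) recv 76: drop; pos3(id53) recv 98: fwd
After round 4: 2 messages still in flight

Answer: 2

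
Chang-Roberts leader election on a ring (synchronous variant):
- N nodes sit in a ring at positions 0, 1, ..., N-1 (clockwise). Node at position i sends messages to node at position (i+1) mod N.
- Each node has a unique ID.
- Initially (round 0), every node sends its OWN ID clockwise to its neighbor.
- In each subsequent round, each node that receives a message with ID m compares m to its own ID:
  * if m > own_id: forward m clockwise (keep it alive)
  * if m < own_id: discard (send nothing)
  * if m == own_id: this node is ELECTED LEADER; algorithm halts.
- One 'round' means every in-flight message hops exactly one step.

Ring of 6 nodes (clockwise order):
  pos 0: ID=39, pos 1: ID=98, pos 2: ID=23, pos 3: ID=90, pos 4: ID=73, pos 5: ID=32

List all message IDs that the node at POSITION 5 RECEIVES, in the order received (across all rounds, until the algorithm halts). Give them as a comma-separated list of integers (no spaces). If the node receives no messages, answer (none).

Answer: 73,90,98

Derivation:
Round 1: pos1(id98) recv 39: drop; pos2(id23) recv 98: fwd; pos3(id90) recv 23: drop; pos4(id73) recv 90: fwd; pos5(id32) recv 73: fwd; pos0(id39) recv 32: drop
Round 2: pos3(id90) recv 98: fwd; pos5(id32) recv 90: fwd; pos0(id39) recv 73: fwd
Round 3: pos4(id73) recv 98: fwd; pos0(id39) recv 90: fwd; pos1(id98) recv 73: drop
Round 4: pos5(id32) recv 98: fwd; pos1(id98) recv 90: drop
Round 5: pos0(id39) recv 98: fwd
Round 6: pos1(id98) recv 98: ELECTED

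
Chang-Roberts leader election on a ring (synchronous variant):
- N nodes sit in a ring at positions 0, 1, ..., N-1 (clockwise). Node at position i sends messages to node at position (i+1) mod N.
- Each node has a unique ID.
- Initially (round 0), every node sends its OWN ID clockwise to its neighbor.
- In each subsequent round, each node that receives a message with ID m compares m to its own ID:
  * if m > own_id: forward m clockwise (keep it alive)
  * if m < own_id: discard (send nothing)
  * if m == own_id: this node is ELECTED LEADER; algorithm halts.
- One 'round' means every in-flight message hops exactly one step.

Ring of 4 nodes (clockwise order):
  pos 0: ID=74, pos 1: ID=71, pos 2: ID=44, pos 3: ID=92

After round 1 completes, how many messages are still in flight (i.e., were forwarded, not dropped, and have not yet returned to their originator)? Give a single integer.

Answer: 3

Derivation:
Round 1: pos1(id71) recv 74: fwd; pos2(id44) recv 71: fwd; pos3(id92) recv 44: drop; pos0(id74) recv 92: fwd
After round 1: 3 messages still in flight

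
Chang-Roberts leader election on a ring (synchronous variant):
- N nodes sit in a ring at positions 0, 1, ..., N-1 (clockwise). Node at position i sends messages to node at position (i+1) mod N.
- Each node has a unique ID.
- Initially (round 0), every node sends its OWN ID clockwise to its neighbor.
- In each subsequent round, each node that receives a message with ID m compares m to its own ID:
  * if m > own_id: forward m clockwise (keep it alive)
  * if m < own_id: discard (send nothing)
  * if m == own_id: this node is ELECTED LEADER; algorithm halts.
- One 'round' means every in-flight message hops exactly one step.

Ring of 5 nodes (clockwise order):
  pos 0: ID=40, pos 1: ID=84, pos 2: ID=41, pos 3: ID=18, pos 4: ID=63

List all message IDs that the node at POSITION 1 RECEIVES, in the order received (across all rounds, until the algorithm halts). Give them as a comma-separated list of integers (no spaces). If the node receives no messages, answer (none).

Round 1: pos1(id84) recv 40: drop; pos2(id41) recv 84: fwd; pos3(id18) recv 41: fwd; pos4(id63) recv 18: drop; pos0(id40) recv 63: fwd
Round 2: pos3(id18) recv 84: fwd; pos4(id63) recv 41: drop; pos1(id84) recv 63: drop
Round 3: pos4(id63) recv 84: fwd
Round 4: pos0(id40) recv 84: fwd
Round 5: pos1(id84) recv 84: ELECTED

Answer: 40,63,84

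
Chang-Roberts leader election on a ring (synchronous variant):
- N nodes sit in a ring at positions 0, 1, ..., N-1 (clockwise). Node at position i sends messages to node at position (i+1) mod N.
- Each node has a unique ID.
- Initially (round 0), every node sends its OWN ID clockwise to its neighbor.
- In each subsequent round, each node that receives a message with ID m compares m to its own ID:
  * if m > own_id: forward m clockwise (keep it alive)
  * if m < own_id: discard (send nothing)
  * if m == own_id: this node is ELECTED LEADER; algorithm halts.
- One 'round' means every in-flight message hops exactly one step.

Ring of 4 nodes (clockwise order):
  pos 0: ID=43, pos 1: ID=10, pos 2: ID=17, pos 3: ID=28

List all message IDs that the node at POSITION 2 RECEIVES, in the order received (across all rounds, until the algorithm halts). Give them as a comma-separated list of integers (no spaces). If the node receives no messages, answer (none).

Answer: 10,43

Derivation:
Round 1: pos1(id10) recv 43: fwd; pos2(id17) recv 10: drop; pos3(id28) recv 17: drop; pos0(id43) recv 28: drop
Round 2: pos2(id17) recv 43: fwd
Round 3: pos3(id28) recv 43: fwd
Round 4: pos0(id43) recv 43: ELECTED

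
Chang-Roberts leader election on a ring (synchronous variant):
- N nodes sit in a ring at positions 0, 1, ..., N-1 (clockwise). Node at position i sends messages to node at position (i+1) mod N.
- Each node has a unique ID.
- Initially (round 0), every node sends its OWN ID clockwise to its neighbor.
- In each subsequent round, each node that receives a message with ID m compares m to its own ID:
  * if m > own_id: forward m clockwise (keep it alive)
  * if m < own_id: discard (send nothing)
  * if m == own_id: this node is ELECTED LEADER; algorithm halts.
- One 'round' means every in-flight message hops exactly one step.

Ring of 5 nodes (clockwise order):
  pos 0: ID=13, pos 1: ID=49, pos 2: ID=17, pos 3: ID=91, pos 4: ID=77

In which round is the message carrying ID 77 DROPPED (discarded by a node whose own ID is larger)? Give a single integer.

Answer: 4

Derivation:
Round 1: pos1(id49) recv 13: drop; pos2(id17) recv 49: fwd; pos3(id91) recv 17: drop; pos4(id77) recv 91: fwd; pos0(id13) recv 77: fwd
Round 2: pos3(id91) recv 49: drop; pos0(id13) recv 91: fwd; pos1(id49) recv 77: fwd
Round 3: pos1(id49) recv 91: fwd; pos2(id17) recv 77: fwd
Round 4: pos2(id17) recv 91: fwd; pos3(id91) recv 77: drop
Round 5: pos3(id91) recv 91: ELECTED
Message ID 77 originates at pos 4; dropped at pos 3 in round 4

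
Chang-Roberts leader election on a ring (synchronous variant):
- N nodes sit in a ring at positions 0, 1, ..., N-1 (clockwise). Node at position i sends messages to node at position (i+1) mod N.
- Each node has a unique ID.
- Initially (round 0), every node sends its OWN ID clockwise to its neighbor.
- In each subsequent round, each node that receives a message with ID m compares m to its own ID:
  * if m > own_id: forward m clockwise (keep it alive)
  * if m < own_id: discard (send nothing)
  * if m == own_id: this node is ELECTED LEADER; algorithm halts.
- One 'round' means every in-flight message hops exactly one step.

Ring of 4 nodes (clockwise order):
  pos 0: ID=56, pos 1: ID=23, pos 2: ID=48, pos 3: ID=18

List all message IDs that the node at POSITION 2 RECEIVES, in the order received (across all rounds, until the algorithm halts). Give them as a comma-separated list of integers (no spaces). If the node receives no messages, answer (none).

Answer: 23,56

Derivation:
Round 1: pos1(id23) recv 56: fwd; pos2(id48) recv 23: drop; pos3(id18) recv 48: fwd; pos0(id56) recv 18: drop
Round 2: pos2(id48) recv 56: fwd; pos0(id56) recv 48: drop
Round 3: pos3(id18) recv 56: fwd
Round 4: pos0(id56) recv 56: ELECTED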